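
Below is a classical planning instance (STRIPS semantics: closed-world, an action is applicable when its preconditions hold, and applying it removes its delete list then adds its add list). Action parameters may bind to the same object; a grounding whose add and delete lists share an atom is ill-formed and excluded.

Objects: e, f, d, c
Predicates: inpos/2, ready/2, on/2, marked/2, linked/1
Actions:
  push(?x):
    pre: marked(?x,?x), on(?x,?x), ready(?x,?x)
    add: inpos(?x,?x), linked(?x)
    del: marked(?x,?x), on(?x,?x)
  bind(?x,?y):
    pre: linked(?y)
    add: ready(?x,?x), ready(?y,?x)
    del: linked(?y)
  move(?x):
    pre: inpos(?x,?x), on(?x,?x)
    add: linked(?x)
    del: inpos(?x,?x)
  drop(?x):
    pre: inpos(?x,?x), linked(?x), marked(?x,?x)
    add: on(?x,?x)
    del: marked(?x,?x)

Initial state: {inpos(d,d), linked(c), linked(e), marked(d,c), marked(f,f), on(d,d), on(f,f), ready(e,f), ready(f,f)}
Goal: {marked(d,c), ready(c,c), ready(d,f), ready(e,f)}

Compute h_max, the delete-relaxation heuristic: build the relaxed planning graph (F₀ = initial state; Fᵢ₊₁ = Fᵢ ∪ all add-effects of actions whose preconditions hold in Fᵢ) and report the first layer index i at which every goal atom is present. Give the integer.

2

F0 = init (9 atoms)
F1 = F0 ∪ {inpos(f,f), linked(d), linked(f), ready(c,c), ready(c,d), ready(c,e), ready(c,f), ready(d,d), ready(e,c), ready(e,d), ready(e,e)}  (20 atoms)
F2 = F1 ∪ {ready(d,c), ready(d,e), ready(d,f), ready(f,c), ready(f,d), ready(f,e)}  (26 atoms)
goal ⊆ F2  ⇒  h_max = 2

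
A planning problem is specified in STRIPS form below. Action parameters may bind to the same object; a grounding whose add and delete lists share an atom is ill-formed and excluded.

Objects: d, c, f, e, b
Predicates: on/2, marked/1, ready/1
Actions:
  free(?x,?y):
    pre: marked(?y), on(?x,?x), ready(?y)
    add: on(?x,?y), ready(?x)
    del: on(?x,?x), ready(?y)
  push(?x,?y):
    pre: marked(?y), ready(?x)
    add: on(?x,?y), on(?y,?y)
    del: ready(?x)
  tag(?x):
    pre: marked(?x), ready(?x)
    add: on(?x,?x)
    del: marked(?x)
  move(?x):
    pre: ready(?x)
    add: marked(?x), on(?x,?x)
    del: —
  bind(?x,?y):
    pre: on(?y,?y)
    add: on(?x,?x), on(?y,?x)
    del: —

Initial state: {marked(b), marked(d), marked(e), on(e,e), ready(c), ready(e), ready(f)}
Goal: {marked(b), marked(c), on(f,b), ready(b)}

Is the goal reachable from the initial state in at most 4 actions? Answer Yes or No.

1. push(f,b)  →  {marked(b), marked(d), marked(e), on(b,b), on(e,e), on(f,b), ready(c), ready(e)}
2. free(b,e)  →  {marked(b), marked(d), marked(e), on(b,e), on(e,e), on(f,b), ready(b), ready(c)}
3. move(c)  →  {marked(b), marked(c), marked(d), marked(e), on(b,e), on(c,c), on(e,e), on(f,b), ready(b), ready(c)}
optimal plan length = 3; 3 ≤ 4

Yes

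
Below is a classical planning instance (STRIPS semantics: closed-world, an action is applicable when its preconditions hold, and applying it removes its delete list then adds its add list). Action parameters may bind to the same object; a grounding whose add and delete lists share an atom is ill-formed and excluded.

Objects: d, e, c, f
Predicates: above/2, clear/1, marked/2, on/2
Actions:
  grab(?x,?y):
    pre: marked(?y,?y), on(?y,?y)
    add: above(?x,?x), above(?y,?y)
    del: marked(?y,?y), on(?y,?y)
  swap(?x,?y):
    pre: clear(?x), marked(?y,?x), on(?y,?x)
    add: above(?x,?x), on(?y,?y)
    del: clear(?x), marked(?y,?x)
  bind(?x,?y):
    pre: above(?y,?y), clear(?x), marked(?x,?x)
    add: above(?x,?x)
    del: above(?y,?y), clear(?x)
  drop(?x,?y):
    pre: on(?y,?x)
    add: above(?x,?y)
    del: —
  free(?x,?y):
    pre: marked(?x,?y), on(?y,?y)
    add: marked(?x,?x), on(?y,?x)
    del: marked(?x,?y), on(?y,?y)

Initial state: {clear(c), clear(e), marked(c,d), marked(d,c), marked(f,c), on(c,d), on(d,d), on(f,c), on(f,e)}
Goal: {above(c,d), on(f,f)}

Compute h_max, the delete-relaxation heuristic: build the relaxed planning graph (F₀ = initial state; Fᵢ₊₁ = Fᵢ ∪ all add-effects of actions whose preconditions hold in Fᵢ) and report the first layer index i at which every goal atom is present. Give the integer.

F0 = init (9 atoms)
F1 = F0 ∪ {above(c,c), above(c,f), above(d,c), above(d,d), above(e,f), marked(c,c), on(d,c), on(f,f)}  (17 atoms)
F2 = F1 ∪ {above(c,d), above(f,f)}  (19 atoms)
goal ⊆ F2  ⇒  h_max = 2

2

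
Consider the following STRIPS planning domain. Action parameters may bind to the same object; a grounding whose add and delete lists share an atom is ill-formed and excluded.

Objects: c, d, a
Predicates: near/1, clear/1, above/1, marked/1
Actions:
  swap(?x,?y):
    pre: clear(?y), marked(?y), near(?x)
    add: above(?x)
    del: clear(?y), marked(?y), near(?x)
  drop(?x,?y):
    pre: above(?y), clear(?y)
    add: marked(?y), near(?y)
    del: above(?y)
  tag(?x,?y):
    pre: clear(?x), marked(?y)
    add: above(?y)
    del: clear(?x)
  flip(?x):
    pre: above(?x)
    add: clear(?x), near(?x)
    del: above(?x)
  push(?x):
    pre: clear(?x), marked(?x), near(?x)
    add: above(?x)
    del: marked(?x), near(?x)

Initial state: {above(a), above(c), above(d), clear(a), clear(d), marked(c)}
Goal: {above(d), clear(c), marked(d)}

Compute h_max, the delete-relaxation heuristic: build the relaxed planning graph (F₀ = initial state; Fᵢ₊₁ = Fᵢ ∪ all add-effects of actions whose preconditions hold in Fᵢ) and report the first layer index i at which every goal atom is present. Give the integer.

1

F0 = init (6 atoms)
F1 = F0 ∪ {clear(c), marked(a), marked(d), near(a), near(c), near(d)}  (12 atoms)
goal ⊆ F1  ⇒  h_max = 1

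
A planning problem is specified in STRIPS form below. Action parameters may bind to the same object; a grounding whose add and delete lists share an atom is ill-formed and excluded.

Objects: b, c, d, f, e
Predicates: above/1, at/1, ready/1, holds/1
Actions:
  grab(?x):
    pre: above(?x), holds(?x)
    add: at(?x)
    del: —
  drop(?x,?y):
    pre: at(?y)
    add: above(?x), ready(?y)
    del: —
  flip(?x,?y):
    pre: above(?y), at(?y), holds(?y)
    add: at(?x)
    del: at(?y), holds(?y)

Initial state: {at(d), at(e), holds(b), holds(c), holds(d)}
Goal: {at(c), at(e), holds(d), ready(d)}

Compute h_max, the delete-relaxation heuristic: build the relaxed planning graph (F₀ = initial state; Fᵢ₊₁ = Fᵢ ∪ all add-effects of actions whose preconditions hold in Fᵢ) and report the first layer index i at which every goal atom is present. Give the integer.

F0 = init (5 atoms)
F1 = F0 ∪ {above(b), above(c), above(d), above(e), above(f), ready(d), ready(e)}  (12 atoms)
F2 = F1 ∪ {at(b), at(c), at(f)}  (15 atoms)
goal ⊆ F2  ⇒  h_max = 2

2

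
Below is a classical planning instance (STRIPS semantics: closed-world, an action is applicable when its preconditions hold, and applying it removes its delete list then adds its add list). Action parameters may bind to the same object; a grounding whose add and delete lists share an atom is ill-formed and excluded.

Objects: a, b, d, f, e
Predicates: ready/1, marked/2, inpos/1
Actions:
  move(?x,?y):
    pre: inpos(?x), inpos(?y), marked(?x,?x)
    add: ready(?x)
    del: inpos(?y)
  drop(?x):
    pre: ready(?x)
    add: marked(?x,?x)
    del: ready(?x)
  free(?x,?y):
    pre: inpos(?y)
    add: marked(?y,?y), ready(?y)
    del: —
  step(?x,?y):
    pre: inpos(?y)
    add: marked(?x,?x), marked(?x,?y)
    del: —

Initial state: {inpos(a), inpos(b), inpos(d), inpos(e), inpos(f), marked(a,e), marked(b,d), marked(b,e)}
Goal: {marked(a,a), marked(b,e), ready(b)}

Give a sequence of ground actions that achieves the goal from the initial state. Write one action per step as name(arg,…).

1. free(a,a)  →  {inpos(a), inpos(b), inpos(d), inpos(e), inpos(f), marked(a,a), marked(a,e), marked(b,d), marked(b,e), ready(a)}
2. free(a,b)  →  {inpos(a), inpos(b), inpos(d), inpos(e), inpos(f), marked(a,a), marked(a,e), marked(b,b), marked(b,d), marked(b,e), ready(a), ready(b)}

free(a,a); free(a,b)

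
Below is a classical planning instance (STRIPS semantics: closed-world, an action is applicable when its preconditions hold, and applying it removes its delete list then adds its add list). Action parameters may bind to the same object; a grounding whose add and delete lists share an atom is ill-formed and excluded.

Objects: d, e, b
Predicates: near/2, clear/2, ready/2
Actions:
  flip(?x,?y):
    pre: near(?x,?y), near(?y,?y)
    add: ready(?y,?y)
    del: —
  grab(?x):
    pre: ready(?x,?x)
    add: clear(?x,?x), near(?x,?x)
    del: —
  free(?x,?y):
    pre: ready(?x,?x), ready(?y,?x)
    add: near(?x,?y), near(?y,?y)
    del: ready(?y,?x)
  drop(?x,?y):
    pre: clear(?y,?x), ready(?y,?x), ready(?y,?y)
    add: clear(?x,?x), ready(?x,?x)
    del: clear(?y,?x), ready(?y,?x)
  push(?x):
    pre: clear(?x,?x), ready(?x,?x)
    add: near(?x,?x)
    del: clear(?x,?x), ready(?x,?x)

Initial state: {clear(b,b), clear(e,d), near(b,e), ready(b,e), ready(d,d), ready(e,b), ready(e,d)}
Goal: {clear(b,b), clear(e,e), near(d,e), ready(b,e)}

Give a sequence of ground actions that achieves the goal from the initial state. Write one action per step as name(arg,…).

free(d,e); flip(d,e); grab(e)

1. free(d,e)  →  {clear(b,b), clear(e,d), near(b,e), near(d,e), near(e,e), ready(b,e), ready(d,d), ready(e,b)}
2. flip(d,e)  →  {clear(b,b), clear(e,d), near(b,e), near(d,e), near(e,e), ready(b,e), ready(d,d), ready(e,b), ready(e,e)}
3. grab(e)  →  {clear(b,b), clear(e,d), clear(e,e), near(b,e), near(d,e), near(e,e), ready(b,e), ready(d,d), ready(e,b), ready(e,e)}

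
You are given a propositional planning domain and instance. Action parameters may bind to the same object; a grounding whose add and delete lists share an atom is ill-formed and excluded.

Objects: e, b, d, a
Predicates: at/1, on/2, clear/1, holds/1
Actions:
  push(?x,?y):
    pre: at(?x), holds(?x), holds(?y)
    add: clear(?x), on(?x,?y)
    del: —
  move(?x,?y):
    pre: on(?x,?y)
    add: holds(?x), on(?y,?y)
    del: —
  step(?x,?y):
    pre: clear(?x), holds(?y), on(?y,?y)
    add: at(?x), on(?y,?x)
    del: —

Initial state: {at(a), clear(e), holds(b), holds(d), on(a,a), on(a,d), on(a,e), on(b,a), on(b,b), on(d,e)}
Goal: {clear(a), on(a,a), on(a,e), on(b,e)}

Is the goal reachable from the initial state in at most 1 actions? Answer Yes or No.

1. move(a,e)  →  {at(a), clear(e), holds(a), holds(b), holds(d), on(a,a), on(a,d), on(a,e), on(b,a), on(b,b), on(d,e), on(e,e)}
2. push(a,b)  →  {at(a), clear(a), clear(e), holds(a), holds(b), holds(d), on(a,a), on(a,b), on(a,d), on(a,e), on(b,a), on(b,b), on(d,e), on(e,e)}
3. step(e,b)  →  {at(a), at(e), clear(a), clear(e), holds(a), holds(b), holds(d), on(a,a), on(a,b), on(a,d), on(a,e), on(b,a), on(b,b), on(b,e), on(d,e), on(e,e)}
optimal plan length = 3; 3 > 1

No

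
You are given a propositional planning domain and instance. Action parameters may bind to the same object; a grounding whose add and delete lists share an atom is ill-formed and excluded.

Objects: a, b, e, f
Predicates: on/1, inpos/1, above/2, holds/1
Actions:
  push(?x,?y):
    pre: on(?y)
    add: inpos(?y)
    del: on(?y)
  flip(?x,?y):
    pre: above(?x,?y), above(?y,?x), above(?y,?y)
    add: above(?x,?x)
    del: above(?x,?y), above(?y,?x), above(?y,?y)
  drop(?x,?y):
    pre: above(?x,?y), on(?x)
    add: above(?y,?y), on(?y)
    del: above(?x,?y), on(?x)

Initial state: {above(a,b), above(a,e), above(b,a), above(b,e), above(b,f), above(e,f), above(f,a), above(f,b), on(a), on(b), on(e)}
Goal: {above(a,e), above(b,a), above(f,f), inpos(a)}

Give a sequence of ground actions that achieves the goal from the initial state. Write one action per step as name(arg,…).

push(a,a); drop(b,f)

1. push(a,a)  →  {above(a,b), above(a,e), above(b,a), above(b,e), above(b,f), above(e,f), above(f,a), above(f,b), inpos(a), on(b), on(e)}
2. drop(b,f)  →  {above(a,b), above(a,e), above(b,a), above(b,e), above(e,f), above(f,a), above(f,b), above(f,f), inpos(a), on(e), on(f)}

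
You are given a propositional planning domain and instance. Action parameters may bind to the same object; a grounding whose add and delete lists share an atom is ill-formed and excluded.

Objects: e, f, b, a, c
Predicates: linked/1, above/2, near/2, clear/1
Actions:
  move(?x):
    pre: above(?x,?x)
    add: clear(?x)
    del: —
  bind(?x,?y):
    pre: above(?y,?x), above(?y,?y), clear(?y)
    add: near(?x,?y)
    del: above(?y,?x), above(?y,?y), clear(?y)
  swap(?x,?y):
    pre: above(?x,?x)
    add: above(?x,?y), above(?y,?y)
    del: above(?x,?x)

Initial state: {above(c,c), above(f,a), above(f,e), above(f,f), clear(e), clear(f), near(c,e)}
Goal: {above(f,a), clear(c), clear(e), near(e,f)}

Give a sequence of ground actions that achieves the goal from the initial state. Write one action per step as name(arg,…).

move(c); bind(e,f)

1. move(c)  →  {above(c,c), above(f,a), above(f,e), above(f,f), clear(c), clear(e), clear(f), near(c,e)}
2. bind(e,f)  →  {above(c,c), above(f,a), clear(c), clear(e), near(c,e), near(e,f)}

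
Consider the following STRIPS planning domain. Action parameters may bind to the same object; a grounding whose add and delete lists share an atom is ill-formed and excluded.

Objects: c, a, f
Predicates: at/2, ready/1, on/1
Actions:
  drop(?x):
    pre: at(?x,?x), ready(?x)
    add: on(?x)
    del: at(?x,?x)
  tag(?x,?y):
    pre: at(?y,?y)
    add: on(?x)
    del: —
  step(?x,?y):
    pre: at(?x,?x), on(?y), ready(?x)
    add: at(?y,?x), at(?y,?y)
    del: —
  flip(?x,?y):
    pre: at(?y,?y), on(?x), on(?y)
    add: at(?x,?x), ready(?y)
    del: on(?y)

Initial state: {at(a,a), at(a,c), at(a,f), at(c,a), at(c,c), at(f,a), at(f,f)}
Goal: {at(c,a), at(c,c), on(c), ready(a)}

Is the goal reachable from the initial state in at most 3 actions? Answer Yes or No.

1. tag(c,c)  →  {at(a,a), at(a,c), at(a,f), at(c,a), at(c,c), at(f,a), at(f,f), on(c)}
2. tag(a,c)  →  {at(a,a), at(a,c), at(a,f), at(c,a), at(c,c), at(f,a), at(f,f), on(a), on(c)}
3. flip(c,a)  →  {at(a,a), at(a,c), at(a,f), at(c,a), at(c,c), at(f,a), at(f,f), on(c), ready(a)}
optimal plan length = 3; 3 ≤ 3

Yes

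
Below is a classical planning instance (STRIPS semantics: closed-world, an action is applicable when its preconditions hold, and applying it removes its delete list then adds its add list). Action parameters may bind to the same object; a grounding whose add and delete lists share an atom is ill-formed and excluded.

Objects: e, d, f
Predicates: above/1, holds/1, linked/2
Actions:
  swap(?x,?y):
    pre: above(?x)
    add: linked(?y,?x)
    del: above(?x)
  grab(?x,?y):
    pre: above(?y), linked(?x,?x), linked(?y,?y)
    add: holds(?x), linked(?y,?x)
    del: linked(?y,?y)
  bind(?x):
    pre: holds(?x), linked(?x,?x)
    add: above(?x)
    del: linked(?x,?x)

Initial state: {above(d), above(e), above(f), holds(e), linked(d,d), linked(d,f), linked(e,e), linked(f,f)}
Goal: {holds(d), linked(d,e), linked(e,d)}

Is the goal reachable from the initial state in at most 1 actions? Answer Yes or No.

1. grab(d,e)  →  {above(d), above(e), above(f), holds(d), holds(e), linked(d,d), linked(d,f), linked(e,d), linked(f,f)}
2. swap(e,d)  →  {above(d), above(f), holds(d), holds(e), linked(d,d), linked(d,e), linked(d,f), linked(e,d), linked(f,f)}
optimal plan length = 2; 2 > 1

No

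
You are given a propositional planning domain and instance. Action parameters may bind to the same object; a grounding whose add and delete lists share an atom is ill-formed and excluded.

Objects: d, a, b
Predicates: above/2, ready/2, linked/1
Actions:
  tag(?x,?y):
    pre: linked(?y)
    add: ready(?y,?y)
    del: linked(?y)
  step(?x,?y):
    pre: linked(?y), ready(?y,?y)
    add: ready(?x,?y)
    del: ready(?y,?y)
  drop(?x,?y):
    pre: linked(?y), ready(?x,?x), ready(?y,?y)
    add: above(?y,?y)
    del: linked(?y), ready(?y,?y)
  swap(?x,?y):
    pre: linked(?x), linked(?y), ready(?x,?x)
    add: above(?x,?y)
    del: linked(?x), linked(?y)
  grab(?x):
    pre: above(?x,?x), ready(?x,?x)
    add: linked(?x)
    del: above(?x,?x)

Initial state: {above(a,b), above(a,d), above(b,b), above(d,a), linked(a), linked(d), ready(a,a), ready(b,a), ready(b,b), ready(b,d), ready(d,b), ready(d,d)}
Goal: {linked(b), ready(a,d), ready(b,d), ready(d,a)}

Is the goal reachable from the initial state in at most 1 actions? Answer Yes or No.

No

1. step(d,a)  →  {above(a,b), above(a,d), above(b,b), above(d,a), linked(a), linked(d), ready(b,a), ready(b,b), ready(b,d), ready(d,a), ready(d,b), ready(d,d)}
2. step(a,d)  →  {above(a,b), above(a,d), above(b,b), above(d,a), linked(a), linked(d), ready(a,d), ready(b,a), ready(b,b), ready(b,d), ready(d,a), ready(d,b)}
3. grab(b)  →  {above(a,b), above(a,d), above(d,a), linked(a), linked(b), linked(d), ready(a,d), ready(b,a), ready(b,b), ready(b,d), ready(d,a), ready(d,b)}
optimal plan length = 3; 3 > 1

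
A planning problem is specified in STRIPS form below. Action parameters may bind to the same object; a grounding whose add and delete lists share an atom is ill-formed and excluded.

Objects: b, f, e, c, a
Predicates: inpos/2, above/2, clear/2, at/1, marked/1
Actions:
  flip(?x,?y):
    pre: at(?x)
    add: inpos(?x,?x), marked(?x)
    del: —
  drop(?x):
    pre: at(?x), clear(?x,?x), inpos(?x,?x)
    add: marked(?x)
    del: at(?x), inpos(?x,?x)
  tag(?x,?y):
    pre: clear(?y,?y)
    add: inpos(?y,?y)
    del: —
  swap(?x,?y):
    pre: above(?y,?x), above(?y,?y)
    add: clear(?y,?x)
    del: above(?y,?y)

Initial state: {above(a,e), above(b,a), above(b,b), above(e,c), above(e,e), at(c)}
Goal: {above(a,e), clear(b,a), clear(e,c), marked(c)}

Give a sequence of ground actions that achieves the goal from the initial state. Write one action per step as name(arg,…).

1. flip(c,b)  →  {above(a,e), above(b,a), above(b,b), above(e,c), above(e,e), at(c), inpos(c,c), marked(c)}
2. swap(c,e)  →  {above(a,e), above(b,a), above(b,b), above(e,c), at(c), clear(e,c), inpos(c,c), marked(c)}
3. swap(a,b)  →  {above(a,e), above(b,a), above(e,c), at(c), clear(b,a), clear(e,c), inpos(c,c), marked(c)}

flip(c,b); swap(c,e); swap(a,b)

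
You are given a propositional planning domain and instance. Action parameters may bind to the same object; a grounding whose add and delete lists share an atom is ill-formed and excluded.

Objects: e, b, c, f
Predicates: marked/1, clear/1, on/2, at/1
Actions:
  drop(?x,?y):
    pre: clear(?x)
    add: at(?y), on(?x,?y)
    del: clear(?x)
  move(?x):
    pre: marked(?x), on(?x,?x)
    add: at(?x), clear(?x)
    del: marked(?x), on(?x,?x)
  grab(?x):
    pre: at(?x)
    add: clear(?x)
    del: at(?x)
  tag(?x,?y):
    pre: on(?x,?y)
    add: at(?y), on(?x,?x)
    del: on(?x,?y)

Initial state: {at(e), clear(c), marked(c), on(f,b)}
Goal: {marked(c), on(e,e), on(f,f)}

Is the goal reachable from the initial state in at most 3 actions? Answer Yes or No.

Yes

1. grab(e)  →  {clear(c), clear(e), marked(c), on(f,b)}
2. drop(e,e)  →  {at(e), clear(c), marked(c), on(e,e), on(f,b)}
3. tag(f,b)  →  {at(b), at(e), clear(c), marked(c), on(e,e), on(f,f)}
optimal plan length = 3; 3 ≤ 3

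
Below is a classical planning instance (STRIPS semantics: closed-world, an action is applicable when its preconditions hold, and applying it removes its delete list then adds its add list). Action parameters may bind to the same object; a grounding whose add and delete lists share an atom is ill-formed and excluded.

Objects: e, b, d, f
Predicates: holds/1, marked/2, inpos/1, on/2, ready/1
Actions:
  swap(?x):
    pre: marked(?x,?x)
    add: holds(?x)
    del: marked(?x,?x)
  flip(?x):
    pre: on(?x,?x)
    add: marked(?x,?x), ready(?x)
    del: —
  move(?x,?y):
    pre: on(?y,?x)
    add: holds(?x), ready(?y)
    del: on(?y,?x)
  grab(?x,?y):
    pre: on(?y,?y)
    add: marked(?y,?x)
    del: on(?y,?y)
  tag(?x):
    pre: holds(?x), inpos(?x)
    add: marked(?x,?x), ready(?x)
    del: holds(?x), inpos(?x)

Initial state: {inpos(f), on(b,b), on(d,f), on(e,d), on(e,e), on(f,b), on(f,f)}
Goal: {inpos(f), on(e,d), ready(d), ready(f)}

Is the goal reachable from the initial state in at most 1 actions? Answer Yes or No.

1. flip(f)  →  {inpos(f), marked(f,f), on(b,b), on(d,f), on(e,d), on(e,e), on(f,b), on(f,f), ready(f)}
2. move(f,d)  →  {holds(f), inpos(f), marked(f,f), on(b,b), on(e,d), on(e,e), on(f,b), on(f,f), ready(d), ready(f)}
optimal plan length = 2; 2 > 1

No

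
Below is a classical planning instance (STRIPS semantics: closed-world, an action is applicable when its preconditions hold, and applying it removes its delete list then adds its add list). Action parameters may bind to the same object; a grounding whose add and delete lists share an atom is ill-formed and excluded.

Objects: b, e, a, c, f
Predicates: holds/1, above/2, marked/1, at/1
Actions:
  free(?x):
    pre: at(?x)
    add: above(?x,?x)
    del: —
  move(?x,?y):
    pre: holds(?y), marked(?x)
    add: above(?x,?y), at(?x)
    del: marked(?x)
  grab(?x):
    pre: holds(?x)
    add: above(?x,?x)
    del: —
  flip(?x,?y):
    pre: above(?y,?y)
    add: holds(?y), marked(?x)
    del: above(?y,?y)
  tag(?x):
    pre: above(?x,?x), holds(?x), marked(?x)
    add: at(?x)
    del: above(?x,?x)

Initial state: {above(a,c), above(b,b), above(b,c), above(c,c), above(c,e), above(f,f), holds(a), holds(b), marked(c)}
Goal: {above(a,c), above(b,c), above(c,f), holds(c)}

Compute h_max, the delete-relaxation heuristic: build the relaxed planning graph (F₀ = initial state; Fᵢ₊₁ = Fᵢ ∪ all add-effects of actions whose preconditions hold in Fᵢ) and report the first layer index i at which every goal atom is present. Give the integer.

F0 = init (9 atoms)
F1 = F0 ∪ {above(a,a), above(c,a), above(c,b), at(c), holds(c), holds(f), marked(a), marked(b), marked(e), marked(f)}  (19 atoms)
F2 = F1 ∪ {above(a,b), above(a,f), above(b,a), above(b,f), above(c,f), above(e,a), above(e,b), above(e,c), above(e,f), above(f,a), above(f,b), above(f,c), at(a), at(b), at(e), at(f)}  (35 atoms)
goal ⊆ F2  ⇒  h_max = 2

2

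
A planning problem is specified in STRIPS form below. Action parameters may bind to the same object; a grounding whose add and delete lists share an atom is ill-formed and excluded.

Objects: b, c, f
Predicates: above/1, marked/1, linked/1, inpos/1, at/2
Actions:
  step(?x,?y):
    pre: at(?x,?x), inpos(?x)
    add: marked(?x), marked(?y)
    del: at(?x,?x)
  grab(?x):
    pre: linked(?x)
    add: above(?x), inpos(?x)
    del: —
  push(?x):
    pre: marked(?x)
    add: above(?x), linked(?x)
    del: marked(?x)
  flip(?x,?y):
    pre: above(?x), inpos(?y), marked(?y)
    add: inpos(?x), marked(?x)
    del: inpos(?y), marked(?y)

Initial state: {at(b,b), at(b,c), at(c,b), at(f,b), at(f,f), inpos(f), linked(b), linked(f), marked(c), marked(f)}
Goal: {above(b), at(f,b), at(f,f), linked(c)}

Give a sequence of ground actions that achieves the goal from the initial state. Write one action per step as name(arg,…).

1. grab(b)  →  {above(b), at(b,b), at(b,c), at(c,b), at(f,b), at(f,f), inpos(b), inpos(f), linked(b), linked(f), marked(c), marked(f)}
2. push(c)  →  {above(b), above(c), at(b,b), at(b,c), at(c,b), at(f,b), at(f,f), inpos(b), inpos(f), linked(b), linked(c), linked(f), marked(f)}

grab(b); push(c)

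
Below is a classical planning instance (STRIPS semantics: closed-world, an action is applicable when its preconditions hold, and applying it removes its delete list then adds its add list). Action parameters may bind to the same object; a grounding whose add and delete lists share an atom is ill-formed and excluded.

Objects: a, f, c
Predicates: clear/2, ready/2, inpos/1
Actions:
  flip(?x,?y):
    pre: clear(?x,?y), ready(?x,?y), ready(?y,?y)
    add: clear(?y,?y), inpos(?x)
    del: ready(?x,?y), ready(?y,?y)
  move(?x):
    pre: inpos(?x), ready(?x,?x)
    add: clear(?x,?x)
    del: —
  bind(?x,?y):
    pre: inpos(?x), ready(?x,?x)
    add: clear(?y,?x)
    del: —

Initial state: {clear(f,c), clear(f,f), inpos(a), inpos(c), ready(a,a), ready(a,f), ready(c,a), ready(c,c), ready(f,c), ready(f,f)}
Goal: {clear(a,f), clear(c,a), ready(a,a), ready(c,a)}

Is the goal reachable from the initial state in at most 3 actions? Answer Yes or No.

1. flip(f,c)  →  {clear(c,c), clear(f,c), clear(f,f), inpos(a), inpos(c), inpos(f), ready(a,a), ready(a,f), ready(c,a), ready(f,f)}
2. bind(a,c)  →  {clear(c,a), clear(c,c), clear(f,c), clear(f,f), inpos(a), inpos(c), inpos(f), ready(a,a), ready(a,f), ready(c,a), ready(f,f)}
3. bind(f,a)  →  {clear(a,f), clear(c,a), clear(c,c), clear(f,c), clear(f,f), inpos(a), inpos(c), inpos(f), ready(a,a), ready(a,f), ready(c,a), ready(f,f)}
optimal plan length = 3; 3 ≤ 3

Yes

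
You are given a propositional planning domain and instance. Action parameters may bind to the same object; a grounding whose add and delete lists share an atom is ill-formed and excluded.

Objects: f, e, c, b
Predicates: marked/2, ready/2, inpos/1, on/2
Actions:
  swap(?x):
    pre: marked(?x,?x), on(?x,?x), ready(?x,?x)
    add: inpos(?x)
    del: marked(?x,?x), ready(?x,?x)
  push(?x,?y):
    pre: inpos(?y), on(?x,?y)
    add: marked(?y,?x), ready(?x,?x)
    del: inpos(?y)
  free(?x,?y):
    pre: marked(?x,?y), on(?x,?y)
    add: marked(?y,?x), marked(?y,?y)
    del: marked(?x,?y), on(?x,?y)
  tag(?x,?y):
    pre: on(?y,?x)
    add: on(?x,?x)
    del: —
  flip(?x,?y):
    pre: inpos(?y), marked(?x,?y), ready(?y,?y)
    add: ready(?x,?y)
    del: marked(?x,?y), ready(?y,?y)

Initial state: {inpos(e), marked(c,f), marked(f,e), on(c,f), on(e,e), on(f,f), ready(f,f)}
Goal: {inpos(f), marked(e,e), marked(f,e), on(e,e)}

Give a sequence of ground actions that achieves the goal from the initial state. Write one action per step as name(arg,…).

1. push(e,e)  →  {marked(c,f), marked(e,e), marked(f,e), on(c,f), on(e,e), on(f,f), ready(e,e), ready(f,f)}
2. free(c,f)  →  {marked(e,e), marked(f,c), marked(f,e), marked(f,f), on(e,e), on(f,f), ready(e,e), ready(f,f)}
3. swap(f)  →  {inpos(f), marked(e,e), marked(f,c), marked(f,e), on(e,e), on(f,f), ready(e,e)}

push(e,e); free(c,f); swap(f)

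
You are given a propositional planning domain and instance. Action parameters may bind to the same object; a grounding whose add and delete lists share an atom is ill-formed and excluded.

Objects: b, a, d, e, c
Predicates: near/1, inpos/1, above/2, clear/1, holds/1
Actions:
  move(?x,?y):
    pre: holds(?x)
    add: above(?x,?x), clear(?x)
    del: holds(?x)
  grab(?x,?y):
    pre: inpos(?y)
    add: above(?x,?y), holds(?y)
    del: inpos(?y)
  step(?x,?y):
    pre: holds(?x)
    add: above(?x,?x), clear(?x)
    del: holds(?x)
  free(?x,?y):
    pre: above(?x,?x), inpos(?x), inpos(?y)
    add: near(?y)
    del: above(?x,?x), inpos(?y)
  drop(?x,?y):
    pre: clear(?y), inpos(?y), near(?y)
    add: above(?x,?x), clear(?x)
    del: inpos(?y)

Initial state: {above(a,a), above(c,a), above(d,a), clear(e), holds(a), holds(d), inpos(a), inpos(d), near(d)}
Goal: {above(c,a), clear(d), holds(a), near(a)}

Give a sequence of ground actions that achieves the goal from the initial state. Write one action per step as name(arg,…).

1. move(d,b)  →  {above(a,a), above(c,a), above(d,a), above(d,d), clear(d), clear(e), holds(a), inpos(a), inpos(d), near(d)}
2. free(a,a)  →  {above(c,a), above(d,a), above(d,d), clear(d), clear(e), holds(a), inpos(d), near(a), near(d)}

move(d,b); free(a,a)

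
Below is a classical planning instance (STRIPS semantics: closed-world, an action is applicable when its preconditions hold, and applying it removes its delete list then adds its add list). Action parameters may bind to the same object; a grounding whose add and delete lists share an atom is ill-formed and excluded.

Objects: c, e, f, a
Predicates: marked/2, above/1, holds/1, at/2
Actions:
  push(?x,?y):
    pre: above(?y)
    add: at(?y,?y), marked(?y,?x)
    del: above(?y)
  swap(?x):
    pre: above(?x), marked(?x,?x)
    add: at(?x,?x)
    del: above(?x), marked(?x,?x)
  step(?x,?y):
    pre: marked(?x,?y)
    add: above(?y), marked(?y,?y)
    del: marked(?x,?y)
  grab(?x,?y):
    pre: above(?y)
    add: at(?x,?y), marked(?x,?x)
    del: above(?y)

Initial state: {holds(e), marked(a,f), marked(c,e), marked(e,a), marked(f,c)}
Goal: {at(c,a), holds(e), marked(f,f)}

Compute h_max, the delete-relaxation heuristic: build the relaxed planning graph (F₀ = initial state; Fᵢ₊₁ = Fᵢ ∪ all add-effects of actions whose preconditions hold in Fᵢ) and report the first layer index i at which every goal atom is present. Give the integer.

F0 = init (5 atoms)
F1 = F0 ∪ {above(a), above(c), above(e), above(f), marked(a,a), marked(c,c), marked(e,e), marked(f,f)}  (13 atoms)
F2 = F1 ∪ {at(a,a), at(a,c), at(a,e), at(a,f), at(c,a), at(c,c), at(c,e), at(c,f), at(e,a), at(e,c), at(e,e), at(e,f), at(f,a), at(f,c), at(f,e), at(f,f), marked(a,c), marked(a,e), marked(c,a), marked(c,f), marked(e,c), marked(e,f), marked(f,a), marked(f,e)}  (37 atoms)
goal ⊆ F2  ⇒  h_max = 2

2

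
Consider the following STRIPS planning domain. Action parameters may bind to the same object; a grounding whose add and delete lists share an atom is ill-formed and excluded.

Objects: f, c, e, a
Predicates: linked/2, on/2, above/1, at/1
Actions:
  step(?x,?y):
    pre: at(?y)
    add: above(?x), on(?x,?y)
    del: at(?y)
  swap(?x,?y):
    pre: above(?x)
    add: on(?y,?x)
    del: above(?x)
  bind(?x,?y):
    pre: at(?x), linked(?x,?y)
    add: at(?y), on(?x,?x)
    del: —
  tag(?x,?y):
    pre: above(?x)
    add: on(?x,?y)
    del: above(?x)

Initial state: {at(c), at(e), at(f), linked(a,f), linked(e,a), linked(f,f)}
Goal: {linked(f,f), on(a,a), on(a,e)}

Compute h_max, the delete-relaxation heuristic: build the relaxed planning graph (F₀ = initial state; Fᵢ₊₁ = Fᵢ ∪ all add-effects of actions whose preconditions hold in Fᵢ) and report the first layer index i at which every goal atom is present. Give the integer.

2

F0 = init (6 atoms)
F1 = F0 ∪ {above(a), above(c), above(e), above(f), at(a), on(a,c), on(a,e), on(a,f), on(c,c), on(c,e), on(c,f), on(e,c), on(e,e), on(e,f), on(f,c), on(f,e), on(f,f)}  (23 atoms)
F2 = F1 ∪ {on(a,a), on(c,a), on(e,a), on(f,a)}  (27 atoms)
goal ⊆ F2  ⇒  h_max = 2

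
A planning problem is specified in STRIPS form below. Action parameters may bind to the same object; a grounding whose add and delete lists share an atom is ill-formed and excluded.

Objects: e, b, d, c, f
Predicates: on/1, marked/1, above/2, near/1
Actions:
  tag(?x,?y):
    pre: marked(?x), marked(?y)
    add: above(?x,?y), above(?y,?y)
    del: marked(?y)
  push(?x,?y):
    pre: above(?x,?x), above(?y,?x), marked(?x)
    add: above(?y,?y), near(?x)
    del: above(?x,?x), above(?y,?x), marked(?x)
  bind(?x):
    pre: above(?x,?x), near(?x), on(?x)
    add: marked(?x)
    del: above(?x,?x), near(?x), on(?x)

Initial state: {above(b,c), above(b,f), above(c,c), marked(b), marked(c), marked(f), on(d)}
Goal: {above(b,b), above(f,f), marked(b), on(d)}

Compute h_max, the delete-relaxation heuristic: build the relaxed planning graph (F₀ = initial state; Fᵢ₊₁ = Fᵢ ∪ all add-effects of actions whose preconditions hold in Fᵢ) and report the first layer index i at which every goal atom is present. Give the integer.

F0 = init (7 atoms)
F1 = F0 ∪ {above(b,b), above(c,b), above(c,f), above(f,b), above(f,c), above(f,f), near(c)}  (14 atoms)
goal ⊆ F1  ⇒  h_max = 1

1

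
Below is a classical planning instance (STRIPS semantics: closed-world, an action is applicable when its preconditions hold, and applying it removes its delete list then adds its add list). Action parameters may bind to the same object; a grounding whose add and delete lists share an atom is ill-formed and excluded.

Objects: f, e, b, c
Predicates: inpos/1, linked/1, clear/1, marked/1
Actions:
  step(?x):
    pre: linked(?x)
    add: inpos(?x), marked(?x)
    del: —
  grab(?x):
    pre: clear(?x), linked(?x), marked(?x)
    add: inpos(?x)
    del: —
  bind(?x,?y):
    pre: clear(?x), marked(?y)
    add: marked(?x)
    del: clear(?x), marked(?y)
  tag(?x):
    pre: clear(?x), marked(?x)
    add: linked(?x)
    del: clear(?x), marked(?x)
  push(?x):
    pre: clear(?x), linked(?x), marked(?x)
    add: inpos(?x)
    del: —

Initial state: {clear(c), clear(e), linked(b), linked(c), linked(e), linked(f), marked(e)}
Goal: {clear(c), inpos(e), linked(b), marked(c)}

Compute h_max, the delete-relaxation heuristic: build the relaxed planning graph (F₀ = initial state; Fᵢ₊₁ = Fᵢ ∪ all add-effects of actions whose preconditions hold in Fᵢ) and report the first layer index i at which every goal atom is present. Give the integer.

F0 = init (7 atoms)
F1 = F0 ∪ {inpos(b), inpos(c), inpos(e), inpos(f), marked(b), marked(c), marked(f)}  (14 atoms)
goal ⊆ F1  ⇒  h_max = 1

1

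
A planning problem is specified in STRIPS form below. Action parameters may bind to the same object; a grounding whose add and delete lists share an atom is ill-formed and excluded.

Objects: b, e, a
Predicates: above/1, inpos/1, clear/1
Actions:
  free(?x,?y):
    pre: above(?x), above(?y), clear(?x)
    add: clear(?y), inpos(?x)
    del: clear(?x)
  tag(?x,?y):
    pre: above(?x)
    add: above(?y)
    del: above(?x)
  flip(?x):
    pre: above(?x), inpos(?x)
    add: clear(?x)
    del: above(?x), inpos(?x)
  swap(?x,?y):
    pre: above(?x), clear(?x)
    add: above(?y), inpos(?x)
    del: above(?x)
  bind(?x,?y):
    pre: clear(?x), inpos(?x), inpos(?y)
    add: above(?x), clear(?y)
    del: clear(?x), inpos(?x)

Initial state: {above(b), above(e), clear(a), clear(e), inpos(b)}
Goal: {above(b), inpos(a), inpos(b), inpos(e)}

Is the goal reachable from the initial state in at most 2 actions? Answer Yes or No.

1. swap(e,a)  →  {above(a), above(b), clear(a), clear(e), inpos(b), inpos(e)}
2. free(a,b)  →  {above(a), above(b), clear(b), clear(e), inpos(a), inpos(b), inpos(e)}
optimal plan length = 2; 2 ≤ 2

Yes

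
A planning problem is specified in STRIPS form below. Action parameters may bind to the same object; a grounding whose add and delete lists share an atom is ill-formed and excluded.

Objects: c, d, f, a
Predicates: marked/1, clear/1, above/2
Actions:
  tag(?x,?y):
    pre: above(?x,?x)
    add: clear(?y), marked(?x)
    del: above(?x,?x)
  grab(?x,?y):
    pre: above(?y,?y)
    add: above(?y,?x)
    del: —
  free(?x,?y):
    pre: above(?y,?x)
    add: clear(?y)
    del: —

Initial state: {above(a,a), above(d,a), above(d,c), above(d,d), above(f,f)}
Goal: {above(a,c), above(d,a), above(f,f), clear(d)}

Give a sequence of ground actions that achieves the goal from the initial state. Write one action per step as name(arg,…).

tag(d,d); grab(c,a)

1. tag(d,d)  →  {above(a,a), above(d,a), above(d,c), above(f,f), clear(d), marked(d)}
2. grab(c,a)  →  {above(a,a), above(a,c), above(d,a), above(d,c), above(f,f), clear(d), marked(d)}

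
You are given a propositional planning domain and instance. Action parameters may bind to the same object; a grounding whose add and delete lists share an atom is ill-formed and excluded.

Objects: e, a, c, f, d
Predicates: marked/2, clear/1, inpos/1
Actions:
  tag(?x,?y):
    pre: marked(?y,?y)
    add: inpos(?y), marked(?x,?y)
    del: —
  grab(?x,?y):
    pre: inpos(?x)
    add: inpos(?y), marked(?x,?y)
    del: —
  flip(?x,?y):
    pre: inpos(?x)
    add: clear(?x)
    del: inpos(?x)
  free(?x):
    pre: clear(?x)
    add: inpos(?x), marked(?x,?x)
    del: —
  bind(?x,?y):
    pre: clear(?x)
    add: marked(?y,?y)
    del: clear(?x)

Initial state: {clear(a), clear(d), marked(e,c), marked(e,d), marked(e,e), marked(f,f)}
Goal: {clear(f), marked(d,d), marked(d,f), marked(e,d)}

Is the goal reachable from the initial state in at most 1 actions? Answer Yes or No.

1. tag(d,f)  →  {clear(a), clear(d), inpos(f), marked(d,f), marked(e,c), marked(e,d), marked(e,e), marked(f,f)}
2. flip(f,e)  →  {clear(a), clear(d), clear(f), marked(d,f), marked(e,c), marked(e,d), marked(e,e), marked(f,f)}
3. free(d)  →  {clear(a), clear(d), clear(f), inpos(d), marked(d,d), marked(d,f), marked(e,c), marked(e,d), marked(e,e), marked(f,f)}
optimal plan length = 3; 3 > 1

No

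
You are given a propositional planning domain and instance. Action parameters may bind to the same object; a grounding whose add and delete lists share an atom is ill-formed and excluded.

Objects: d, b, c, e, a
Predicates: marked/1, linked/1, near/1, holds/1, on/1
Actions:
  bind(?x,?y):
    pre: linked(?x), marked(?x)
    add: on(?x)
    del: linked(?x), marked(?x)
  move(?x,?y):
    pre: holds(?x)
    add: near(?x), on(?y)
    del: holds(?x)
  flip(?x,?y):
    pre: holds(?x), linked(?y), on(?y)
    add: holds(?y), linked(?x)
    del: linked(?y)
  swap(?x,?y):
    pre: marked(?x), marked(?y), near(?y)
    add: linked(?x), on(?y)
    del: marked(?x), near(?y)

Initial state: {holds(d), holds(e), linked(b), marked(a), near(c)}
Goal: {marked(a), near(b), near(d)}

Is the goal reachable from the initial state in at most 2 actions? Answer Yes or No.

1. move(d,b)  →  {holds(e), linked(b), marked(a), near(c), near(d), on(b)}
2. flip(e,b)  →  {holds(b), holds(e), linked(e), marked(a), near(c), near(d), on(b)}
3. move(b,d)  →  {holds(e), linked(e), marked(a), near(b), near(c), near(d), on(b), on(d)}
optimal plan length = 3; 3 > 2

No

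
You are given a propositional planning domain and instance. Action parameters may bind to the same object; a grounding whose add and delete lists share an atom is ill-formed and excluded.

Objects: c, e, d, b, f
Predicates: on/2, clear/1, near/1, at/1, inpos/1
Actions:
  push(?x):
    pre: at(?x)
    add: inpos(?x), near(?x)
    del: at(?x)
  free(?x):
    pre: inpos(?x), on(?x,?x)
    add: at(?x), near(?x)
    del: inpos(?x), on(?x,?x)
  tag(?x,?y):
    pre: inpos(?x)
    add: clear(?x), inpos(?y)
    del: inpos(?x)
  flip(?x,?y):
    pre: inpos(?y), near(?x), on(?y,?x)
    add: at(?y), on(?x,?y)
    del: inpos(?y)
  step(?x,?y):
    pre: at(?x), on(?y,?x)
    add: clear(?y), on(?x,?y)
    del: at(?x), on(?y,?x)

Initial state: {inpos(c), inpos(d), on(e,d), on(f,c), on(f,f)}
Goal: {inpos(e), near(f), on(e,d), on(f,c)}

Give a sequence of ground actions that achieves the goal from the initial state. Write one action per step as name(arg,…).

tag(c,e); tag(d,f); free(f)

1. tag(c,e)  →  {clear(c), inpos(d), inpos(e), on(e,d), on(f,c), on(f,f)}
2. tag(d,f)  →  {clear(c), clear(d), inpos(e), inpos(f), on(e,d), on(f,c), on(f,f)}
3. free(f)  →  {at(f), clear(c), clear(d), inpos(e), near(f), on(e,d), on(f,c)}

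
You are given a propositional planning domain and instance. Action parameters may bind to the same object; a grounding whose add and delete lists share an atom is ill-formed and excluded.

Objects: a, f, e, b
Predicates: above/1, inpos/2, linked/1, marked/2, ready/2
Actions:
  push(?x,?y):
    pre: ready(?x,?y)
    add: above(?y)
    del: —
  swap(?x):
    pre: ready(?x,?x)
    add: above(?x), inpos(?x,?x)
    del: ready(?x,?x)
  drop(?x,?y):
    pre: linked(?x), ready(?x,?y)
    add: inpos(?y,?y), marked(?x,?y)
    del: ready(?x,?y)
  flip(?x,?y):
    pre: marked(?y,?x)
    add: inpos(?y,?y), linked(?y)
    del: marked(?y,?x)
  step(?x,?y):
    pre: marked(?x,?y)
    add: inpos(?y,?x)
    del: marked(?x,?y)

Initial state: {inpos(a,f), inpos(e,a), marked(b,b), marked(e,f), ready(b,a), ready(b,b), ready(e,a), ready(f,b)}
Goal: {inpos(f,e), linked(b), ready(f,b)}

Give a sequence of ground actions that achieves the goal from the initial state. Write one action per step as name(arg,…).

flip(b,b); step(e,f)

1. flip(b,b)  →  {inpos(a,f), inpos(b,b), inpos(e,a), linked(b), marked(e,f), ready(b,a), ready(b,b), ready(e,a), ready(f,b)}
2. step(e,f)  →  {inpos(a,f), inpos(b,b), inpos(e,a), inpos(f,e), linked(b), ready(b,a), ready(b,b), ready(e,a), ready(f,b)}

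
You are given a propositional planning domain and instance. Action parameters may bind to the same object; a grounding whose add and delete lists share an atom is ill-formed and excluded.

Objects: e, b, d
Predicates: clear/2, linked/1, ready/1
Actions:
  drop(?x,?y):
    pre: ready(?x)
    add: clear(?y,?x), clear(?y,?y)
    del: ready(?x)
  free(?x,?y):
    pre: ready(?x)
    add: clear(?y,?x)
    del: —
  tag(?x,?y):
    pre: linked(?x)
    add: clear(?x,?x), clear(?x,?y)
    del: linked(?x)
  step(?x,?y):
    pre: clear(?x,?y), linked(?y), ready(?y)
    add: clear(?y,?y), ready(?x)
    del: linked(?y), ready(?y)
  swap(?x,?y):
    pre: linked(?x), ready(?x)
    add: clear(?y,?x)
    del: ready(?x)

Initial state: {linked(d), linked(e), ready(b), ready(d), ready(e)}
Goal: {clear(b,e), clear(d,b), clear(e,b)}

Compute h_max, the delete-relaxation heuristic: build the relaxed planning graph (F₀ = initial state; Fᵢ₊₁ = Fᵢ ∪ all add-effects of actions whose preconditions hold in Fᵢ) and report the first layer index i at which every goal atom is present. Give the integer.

F0 = init (5 atoms)
F1 = F0 ∪ {clear(b,b), clear(b,d), clear(b,e), clear(d,b), clear(d,d), clear(d,e), clear(e,b), clear(e,d), clear(e,e)}  (14 atoms)
goal ⊆ F1  ⇒  h_max = 1

1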